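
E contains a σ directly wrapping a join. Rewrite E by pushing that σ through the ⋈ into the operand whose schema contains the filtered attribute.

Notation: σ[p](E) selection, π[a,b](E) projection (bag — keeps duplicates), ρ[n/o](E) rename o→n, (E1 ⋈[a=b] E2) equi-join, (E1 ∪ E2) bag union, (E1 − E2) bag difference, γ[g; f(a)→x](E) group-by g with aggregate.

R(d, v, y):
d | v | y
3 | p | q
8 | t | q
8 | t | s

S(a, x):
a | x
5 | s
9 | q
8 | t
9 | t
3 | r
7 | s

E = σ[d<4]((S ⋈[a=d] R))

σ filters on d, owned by the right side.
E' = (S ⋈[a=d] σ[d<4](R))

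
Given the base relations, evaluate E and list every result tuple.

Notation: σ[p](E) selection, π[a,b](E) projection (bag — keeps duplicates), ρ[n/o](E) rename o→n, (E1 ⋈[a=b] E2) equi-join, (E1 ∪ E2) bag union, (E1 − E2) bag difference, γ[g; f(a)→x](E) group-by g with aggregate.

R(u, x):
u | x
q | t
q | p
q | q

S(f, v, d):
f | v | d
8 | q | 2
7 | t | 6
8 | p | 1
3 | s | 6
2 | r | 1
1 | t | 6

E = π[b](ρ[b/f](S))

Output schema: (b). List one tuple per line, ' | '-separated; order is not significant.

Per-node cardinality:
  S → 6
  ρ[b/f](S) → 6
  π[b](ρ[b/f](S)) → 6

== RESULT ==
b
1
2
3
7
8
8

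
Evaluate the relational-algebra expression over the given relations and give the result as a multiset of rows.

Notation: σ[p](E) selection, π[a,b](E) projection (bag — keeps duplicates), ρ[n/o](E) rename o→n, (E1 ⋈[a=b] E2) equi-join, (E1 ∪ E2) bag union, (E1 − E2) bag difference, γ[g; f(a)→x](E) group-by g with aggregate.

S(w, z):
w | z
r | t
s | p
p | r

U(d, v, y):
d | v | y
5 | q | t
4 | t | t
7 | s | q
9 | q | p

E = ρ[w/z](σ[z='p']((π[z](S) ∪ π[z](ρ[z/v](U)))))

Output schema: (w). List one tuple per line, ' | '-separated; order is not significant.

Per-node cardinality:
  S → 3
  π[z](S) → 3
  U → 4
  ρ[z/v](U) → 4
  π[z](ρ[z/v](U)) → 4
  (π[z](S) ∪ π[z](ρ[z/v](U))) → 7
  σ[z='p']((π[z](S) ∪ π[z](ρ[z/v](U)))) → 1
  ρ[w/z](σ[z='p']((π[z](S) ∪ π[z](ρ[z/v](U))))) → 1

== RESULT ==
w
p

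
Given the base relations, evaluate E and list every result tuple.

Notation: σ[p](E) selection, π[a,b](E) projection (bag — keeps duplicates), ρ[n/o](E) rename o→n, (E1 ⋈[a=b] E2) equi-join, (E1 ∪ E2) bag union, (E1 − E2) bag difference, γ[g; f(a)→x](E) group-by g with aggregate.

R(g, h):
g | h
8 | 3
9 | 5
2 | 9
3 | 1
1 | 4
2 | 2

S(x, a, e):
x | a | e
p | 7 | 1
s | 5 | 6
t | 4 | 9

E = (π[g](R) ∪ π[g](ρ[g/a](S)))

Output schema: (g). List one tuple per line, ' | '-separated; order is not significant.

Per-node cardinality:
  R → 6
  π[g](R) → 6
  S → 3
  ρ[g/a](S) → 3
  π[g](ρ[g/a](S)) → 3
  (π[g](R) ∪ π[g](ρ[g/a](S))) → 9

== RESULT ==
g
1
2
2
3
4
5
7
8
9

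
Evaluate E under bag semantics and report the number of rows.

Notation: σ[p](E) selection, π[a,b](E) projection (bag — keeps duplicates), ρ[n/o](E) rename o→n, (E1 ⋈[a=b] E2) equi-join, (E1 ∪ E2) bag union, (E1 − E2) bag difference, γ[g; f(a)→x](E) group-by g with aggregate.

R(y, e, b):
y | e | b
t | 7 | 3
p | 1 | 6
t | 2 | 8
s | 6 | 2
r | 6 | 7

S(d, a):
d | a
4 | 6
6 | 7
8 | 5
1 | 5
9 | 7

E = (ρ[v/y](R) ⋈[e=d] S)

Row counts bottom-up:
  R → 5
  ρ[v/y](R) → 5
  S → 5
  (ρ[v/y](R) ⋈[e=d] S) → 3

|E| = 3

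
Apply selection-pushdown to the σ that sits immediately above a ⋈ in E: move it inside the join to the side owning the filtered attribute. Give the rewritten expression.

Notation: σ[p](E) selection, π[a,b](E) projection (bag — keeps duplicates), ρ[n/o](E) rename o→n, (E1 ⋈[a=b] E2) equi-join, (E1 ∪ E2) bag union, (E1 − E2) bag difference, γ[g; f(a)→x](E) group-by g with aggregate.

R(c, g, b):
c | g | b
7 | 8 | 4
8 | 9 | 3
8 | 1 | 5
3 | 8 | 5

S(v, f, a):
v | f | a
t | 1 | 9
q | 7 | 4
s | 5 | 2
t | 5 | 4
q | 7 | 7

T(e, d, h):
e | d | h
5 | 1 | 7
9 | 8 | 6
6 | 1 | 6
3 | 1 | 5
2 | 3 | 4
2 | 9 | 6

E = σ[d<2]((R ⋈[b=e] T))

σ filters on d, owned by the right side.
E' = (R ⋈[b=e] σ[d<2](T))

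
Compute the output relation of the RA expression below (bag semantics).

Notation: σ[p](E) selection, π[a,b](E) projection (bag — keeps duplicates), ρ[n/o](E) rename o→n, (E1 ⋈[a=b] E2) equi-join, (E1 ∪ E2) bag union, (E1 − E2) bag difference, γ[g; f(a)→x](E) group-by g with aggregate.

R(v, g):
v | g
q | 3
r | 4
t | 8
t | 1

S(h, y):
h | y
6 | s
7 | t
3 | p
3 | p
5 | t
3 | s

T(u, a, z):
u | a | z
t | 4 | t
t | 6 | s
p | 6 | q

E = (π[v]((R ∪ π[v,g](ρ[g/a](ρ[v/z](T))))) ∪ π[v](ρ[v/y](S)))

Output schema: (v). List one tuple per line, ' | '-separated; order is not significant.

Row counts bottom-up:
  R → 4
  T → 3
  ρ[v/z](T) → 3
  ρ[g/a](ρ[v/z](T)) → 3
  π[v,g](ρ[g/a](ρ[v/z](T))) → 3
  (R ∪ π[v,g](ρ[g/a](ρ[v/z](T)))) → 7
  π[v]((R ∪ π[v,g](ρ[g/a](ρ[v/z](T))))) → 7
  S → 6
  ρ[v/y](S) → 6
  π[v](ρ[v/y](S)) → 6
  (π[v]((R ∪ π[v,g](ρ[g/a](ρ[v/z](T))))) ∪ π[v](ρ[v/y](S))) → 13

== RESULT ==
v
p
p
q
q
r
s
s
s
t
t
t
t
t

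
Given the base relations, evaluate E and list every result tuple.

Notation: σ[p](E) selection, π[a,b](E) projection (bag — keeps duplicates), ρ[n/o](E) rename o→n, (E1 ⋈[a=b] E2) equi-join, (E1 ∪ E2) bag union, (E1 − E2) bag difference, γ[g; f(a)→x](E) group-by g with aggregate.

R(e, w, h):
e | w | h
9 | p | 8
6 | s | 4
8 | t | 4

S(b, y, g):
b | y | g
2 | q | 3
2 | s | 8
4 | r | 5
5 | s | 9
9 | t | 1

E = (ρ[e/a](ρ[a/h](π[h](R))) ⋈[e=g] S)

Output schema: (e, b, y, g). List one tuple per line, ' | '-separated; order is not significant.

Subexpression sizes:
  R → 3
  π[h](R) → 3
  ρ[a/h](π[h](R)) → 3
  ρ[e/a](ρ[a/h](π[h](R))) → 3
  S → 5
  (ρ[e/a](ρ[a/h](π[h](R))) ⋈[e=g] S) → 1

== RESULT ==
e | b | y | g
8 | 2 | s | 8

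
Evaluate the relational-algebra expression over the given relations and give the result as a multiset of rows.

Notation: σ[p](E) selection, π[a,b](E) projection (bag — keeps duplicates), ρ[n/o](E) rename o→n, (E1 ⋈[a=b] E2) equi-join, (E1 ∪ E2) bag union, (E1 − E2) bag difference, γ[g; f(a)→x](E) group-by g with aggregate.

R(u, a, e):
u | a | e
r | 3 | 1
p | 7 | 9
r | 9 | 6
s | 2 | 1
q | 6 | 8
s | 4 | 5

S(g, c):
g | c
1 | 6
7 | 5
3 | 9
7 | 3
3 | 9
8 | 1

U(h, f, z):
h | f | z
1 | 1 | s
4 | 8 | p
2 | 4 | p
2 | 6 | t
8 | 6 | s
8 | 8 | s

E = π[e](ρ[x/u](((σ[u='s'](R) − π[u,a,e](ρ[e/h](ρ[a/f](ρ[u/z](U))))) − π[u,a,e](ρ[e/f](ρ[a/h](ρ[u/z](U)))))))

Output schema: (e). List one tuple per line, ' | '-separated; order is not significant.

Per-node cardinality:
  R → 6
  σ[u='s'](R) → 2
  U → 6
  ρ[u/z](U) → 6
  ρ[a/f](ρ[u/z](U)) → 6
  ρ[e/h](ρ[a/f](ρ[u/z](U))) → 6
  π[u,a,e](ρ[e/h](ρ[a/f](ρ[u/z](U)))) → 6
  (σ[u='s'](R) − π[u,a,e](ρ[e/h](ρ[a/f](ρ[u/z](U))))) → 2
  U → 6
  ρ[u/z](U) → 6
  ρ[a/h](ρ[u/z](U)) → 6
  ρ[e/f](ρ[a/h](ρ[u/z](U))) → 6
  π[u,a,e](ρ[e/f](ρ[a/h](ρ[u/z](U)))) → 6
  ((σ[u='s'](R) − π[u,a,e](ρ[e/h](ρ[a/f](ρ[u/z](U))))) − π[u,a,e](ρ[e/f](ρ[a/h](ρ[u/z](U))))) → 2
  ρ[x/u](((σ[u='s'](R) − π[u,a,e](ρ[e/h](ρ[a/f](ρ[u/z](U))))) − π[u,a,e](ρ[e/f](ρ[a/h](ρ[u/z](U)))))) → 2
  π[e](ρ[x/u](((σ[u='s'](R) − π[u,a,e](ρ[e/h](ρ[a/f](ρ[u/z](U))))) − π[u,a,e](ρ[e/f](ρ[a/h](ρ[u/z](U))))))) → 2

== RESULT ==
e
1
5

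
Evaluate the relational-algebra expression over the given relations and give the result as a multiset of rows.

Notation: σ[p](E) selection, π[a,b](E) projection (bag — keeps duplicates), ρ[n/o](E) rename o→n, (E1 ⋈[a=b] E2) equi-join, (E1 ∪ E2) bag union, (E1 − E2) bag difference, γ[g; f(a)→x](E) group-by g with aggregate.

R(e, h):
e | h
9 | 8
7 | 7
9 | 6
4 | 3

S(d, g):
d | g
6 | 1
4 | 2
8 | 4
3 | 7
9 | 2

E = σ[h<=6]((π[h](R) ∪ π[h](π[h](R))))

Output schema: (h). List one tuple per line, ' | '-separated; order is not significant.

Stepwise |·|:
  R → 4
  π[h](R) → 4
  R → 4
  π[h](R) → 4
  π[h](π[h](R)) → 4
  (π[h](R) ∪ π[h](π[h](R))) → 8
  σ[h<=6]((π[h](R) ∪ π[h](π[h](R)))) → 4

== RESULT ==
h
3
3
6
6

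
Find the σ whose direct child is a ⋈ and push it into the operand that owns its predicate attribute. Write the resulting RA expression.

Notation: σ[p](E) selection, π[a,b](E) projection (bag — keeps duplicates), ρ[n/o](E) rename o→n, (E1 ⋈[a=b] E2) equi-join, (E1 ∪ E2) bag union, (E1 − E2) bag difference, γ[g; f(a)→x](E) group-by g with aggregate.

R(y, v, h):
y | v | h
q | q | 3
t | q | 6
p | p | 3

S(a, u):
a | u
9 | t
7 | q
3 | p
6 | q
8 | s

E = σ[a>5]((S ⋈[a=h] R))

σ filters on a, owned by the left side.
E' = (σ[a>5](S) ⋈[a=h] R)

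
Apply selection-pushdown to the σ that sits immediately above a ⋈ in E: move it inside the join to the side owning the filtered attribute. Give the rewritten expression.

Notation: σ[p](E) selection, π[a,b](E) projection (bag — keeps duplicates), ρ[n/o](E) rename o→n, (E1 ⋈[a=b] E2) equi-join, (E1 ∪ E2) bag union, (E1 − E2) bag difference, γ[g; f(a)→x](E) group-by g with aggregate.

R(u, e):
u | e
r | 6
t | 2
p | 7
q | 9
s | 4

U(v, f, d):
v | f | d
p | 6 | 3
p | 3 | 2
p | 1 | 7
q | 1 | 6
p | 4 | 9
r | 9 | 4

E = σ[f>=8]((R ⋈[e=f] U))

σ filters on f, owned by the right side.
E' = (R ⋈[e=f] σ[f>=8](U))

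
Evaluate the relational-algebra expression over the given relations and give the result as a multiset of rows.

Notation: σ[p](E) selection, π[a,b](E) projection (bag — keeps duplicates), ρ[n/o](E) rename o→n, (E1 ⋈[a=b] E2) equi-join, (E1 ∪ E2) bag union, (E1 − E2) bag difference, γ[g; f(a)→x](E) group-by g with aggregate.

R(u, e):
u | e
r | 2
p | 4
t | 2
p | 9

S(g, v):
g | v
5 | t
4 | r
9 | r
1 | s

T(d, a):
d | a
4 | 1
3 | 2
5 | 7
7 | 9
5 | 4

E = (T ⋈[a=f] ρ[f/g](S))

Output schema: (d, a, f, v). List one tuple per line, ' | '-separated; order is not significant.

Subexpression sizes:
  T → 5
  S → 4
  ρ[f/g](S) → 4
  (T ⋈[a=f] ρ[f/g](S)) → 3

== RESULT ==
d | a | f | v
4 | 1 | 1 | s
5 | 4 | 4 | r
7 | 9 | 9 | r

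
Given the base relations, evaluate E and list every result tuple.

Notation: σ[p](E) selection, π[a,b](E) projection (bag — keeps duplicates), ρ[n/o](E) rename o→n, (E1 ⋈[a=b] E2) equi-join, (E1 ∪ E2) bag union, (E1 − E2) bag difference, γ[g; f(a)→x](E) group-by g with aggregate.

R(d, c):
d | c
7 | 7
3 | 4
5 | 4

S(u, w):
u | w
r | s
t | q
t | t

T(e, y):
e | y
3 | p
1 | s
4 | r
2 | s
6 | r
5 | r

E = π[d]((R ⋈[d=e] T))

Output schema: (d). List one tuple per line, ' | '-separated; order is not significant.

Per-node cardinality:
  R → 3
  T → 6
  (R ⋈[d=e] T) → 2
  π[d]((R ⋈[d=e] T)) → 2

== RESULT ==
d
3
5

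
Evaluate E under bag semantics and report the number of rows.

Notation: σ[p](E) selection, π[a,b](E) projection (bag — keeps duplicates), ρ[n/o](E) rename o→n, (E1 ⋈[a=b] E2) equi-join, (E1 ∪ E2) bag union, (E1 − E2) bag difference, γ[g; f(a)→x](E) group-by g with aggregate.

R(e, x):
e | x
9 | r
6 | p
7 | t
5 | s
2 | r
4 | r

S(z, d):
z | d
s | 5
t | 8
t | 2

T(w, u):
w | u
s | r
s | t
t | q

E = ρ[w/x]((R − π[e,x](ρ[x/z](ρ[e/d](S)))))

Per-node cardinality:
  R → 6
  S → 3
  ρ[e/d](S) → 3
  ρ[x/z](ρ[e/d](S)) → 3
  π[e,x](ρ[x/z](ρ[e/d](S))) → 3
  (R − π[e,x](ρ[x/z](ρ[e/d](S)))) → 5
  ρ[w/x]((R − π[e,x](ρ[x/z](ρ[e/d](S))))) → 5

|E| = 5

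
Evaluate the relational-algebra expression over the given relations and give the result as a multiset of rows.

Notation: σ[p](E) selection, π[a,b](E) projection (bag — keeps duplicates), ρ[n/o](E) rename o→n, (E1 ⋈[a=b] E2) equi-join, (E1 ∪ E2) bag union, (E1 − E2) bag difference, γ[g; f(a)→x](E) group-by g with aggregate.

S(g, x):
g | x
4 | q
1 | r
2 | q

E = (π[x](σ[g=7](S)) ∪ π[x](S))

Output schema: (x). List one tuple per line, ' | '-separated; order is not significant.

Subexpression sizes:
  S → 3
  σ[g=7](S) → 0
  π[x](σ[g=7](S)) → 0
  S → 3
  π[x](S) → 3
  (π[x](σ[g=7](S)) ∪ π[x](S)) → 3

== RESULT ==
x
q
q
r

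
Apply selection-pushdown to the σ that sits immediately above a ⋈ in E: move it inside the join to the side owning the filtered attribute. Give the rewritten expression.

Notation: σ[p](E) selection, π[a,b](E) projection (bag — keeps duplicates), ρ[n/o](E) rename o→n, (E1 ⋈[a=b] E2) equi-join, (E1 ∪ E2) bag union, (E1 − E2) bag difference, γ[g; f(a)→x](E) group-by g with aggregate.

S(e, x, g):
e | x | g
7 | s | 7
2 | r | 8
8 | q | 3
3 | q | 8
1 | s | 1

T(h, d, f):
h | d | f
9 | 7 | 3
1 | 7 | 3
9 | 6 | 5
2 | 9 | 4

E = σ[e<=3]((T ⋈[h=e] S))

σ filters on e, owned by the right side.
E' = (T ⋈[h=e] σ[e<=3](S))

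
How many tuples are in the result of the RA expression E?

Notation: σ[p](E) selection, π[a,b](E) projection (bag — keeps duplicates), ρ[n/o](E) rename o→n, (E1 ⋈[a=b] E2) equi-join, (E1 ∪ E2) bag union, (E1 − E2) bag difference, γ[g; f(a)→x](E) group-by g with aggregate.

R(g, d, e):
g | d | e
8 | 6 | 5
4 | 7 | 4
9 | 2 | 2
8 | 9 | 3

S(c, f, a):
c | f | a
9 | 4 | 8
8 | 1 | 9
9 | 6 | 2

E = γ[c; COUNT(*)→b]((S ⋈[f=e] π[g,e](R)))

Per-node cardinality:
  S → 3
  R → 4
  π[g,e](R) → 4
  (S ⋈[f=e] π[g,e](R)) → 1
  γ[c; COUNT(*)→b]((S ⋈[f=e] π[g,e](R))) → 1

|E| = 1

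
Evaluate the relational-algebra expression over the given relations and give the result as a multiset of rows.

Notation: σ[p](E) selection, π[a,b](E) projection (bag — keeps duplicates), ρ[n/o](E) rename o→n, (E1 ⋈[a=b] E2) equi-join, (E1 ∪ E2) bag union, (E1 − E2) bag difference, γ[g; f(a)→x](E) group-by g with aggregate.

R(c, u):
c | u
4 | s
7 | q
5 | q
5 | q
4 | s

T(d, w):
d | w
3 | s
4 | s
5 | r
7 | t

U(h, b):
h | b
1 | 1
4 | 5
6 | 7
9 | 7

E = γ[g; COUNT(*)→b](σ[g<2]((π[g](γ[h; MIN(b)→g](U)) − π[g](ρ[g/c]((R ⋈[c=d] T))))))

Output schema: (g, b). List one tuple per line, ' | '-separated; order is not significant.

Per-node cardinality:
  U → 4
  γ[h; MIN(b)→g](U) → 4
  π[g](γ[h; MIN(b)→g](U)) → 4
  R → 5
  T → 4
  (R ⋈[c=d] T) → 5
  ρ[g/c]((R ⋈[c=d] T)) → 5
  π[g](ρ[g/c]((R ⋈[c=d] T))) → 5
  (π[g](γ[h; MIN(b)→g](U)) − π[g](ρ[g/c]((R ⋈[c=d] T)))) → 2
  σ[g<2]((π[g](γ[h; MIN(b)→g](U)) − π[g](ρ[g/c]((R ⋈[c=d] T))))) → 1
  γ[g; COUNT(*)→b](σ[g<2]((π[g](γ[h; MIN(b)→g](U)) − π[g](ρ[g/c]((R ⋈[c=d] T)))))) → 1

== RESULT ==
g | b
1 | 1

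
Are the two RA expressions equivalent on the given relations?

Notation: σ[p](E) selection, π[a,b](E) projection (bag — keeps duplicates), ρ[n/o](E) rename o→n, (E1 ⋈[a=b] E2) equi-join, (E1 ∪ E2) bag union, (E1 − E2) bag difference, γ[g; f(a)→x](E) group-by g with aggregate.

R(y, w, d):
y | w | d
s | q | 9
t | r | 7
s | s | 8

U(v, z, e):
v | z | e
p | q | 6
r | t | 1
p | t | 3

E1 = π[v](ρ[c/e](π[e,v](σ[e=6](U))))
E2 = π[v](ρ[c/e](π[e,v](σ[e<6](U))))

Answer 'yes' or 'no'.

E1 subexpression sizes:
  U → 3
  σ[e=6](U) → 1
  π[e,v](σ[e=6](U)) → 1
  ρ[c/e](π[e,v](σ[e=6](U))) → 1
  π[v](ρ[c/e](π[e,v](σ[e=6](U)))) → 1
E2 subexpression sizes:
  U → 3
  σ[e<6](U) → 2
  π[e,v](σ[e<6](U)) → 2
  ρ[c/e](π[e,v](σ[e<6](U))) → 2
  π[v](ρ[c/e](π[e,v](σ[e<6](U)))) → 2

E1 result:
v
p
E2 result:
v
p
r
Witness: ('r',) appears 0× in E1 but 1× in E2.

no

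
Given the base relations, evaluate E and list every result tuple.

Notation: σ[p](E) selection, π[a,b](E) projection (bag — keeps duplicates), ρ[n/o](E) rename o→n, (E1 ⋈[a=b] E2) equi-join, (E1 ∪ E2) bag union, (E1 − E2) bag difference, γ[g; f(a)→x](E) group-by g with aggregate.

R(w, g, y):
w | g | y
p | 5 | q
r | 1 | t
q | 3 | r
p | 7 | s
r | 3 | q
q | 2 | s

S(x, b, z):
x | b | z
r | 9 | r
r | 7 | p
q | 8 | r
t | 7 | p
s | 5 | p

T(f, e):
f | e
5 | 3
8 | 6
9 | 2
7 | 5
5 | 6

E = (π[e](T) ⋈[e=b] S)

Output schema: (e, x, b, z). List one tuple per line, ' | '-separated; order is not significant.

Row counts bottom-up:
  T → 5
  π[e](T) → 5
  S → 5
  (π[e](T) ⋈[e=b] S) → 1

== RESULT ==
e | x | b | z
5 | s | 5 | p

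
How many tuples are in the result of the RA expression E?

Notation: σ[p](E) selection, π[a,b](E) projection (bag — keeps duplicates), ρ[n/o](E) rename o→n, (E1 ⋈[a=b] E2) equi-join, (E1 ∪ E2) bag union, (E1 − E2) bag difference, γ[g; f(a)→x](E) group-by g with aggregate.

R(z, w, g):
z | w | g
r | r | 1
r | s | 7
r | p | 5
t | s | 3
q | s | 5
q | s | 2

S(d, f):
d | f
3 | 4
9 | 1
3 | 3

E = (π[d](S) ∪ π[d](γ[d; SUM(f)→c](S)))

Per-node cardinality:
  S → 3
  π[d](S) → 3
  S → 3
  γ[d; SUM(f)→c](S) → 2
  π[d](γ[d; SUM(f)→c](S)) → 2
  (π[d](S) ∪ π[d](γ[d; SUM(f)→c](S))) → 5

|E| = 5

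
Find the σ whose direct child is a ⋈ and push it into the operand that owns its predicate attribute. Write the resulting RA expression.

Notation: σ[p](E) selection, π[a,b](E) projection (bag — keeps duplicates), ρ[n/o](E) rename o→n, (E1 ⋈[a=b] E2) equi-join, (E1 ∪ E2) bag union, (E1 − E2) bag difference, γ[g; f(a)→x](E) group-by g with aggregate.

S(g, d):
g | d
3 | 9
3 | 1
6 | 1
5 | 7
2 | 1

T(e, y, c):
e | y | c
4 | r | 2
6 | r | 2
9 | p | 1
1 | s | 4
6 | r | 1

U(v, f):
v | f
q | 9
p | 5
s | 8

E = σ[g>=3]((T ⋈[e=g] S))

σ filters on g, owned by the right side.
E' = (T ⋈[e=g] σ[g>=3](S))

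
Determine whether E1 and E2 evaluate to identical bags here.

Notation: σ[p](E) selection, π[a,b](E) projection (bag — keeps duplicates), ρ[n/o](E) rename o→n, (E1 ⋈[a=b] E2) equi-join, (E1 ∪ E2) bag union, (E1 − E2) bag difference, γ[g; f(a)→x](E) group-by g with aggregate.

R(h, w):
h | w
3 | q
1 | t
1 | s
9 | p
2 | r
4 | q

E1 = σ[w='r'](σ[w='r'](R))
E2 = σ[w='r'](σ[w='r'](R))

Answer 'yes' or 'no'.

E1 row counts bottom-up:
  R → 6
  σ[w='r'](R) → 1
  σ[w='r'](σ[w='r'](R)) → 1
E2 row counts bottom-up:
  R → 6
  σ[w='r'](R) → 1
  σ[w='r'](σ[w='r'](R)) → 1

E1 and E2 produce the same multiset:
h | w
2 | r

yes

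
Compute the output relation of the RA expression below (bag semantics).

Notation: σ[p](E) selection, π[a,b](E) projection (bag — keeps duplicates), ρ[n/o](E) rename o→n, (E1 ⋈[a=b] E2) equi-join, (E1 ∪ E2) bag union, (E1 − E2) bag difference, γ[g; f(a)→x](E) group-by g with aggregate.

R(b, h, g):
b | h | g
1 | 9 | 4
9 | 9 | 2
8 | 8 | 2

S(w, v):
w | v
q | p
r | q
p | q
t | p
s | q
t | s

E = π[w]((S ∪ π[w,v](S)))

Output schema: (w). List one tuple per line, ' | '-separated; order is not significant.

Stepwise |·|:
  S → 6
  S → 6
  π[w,v](S) → 6
  (S ∪ π[w,v](S)) → 12
  π[w]((S ∪ π[w,v](S))) → 12

== RESULT ==
w
p
p
q
q
r
r
s
s
t
t
t
t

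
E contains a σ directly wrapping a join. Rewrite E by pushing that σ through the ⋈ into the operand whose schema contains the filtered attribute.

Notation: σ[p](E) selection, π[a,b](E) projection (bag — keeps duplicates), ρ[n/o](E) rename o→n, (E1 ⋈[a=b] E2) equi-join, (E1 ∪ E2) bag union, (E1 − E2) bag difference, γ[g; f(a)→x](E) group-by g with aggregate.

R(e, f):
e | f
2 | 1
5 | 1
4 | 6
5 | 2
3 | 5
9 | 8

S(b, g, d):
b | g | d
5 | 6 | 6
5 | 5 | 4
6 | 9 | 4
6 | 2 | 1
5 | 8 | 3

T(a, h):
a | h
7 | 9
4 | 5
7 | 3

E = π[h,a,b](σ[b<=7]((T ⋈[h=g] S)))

σ filters on b, owned by the right side.
E' = π[h,a,b]((T ⋈[h=g] σ[b<=7](S)))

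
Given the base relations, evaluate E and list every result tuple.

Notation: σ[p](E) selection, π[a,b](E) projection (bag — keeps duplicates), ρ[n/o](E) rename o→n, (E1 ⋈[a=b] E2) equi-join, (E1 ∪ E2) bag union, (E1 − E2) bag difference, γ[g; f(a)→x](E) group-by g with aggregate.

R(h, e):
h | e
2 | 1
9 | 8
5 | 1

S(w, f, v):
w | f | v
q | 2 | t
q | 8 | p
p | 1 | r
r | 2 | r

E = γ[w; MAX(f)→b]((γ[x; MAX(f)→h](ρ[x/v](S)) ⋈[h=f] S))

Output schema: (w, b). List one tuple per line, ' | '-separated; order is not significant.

Subexpression sizes:
  S → 4
  ρ[x/v](S) → 4
  γ[x; MAX(f)→h](ρ[x/v](S)) → 3
  S → 4
  (γ[x; MAX(f)→h](ρ[x/v](S)) ⋈[h=f] S) → 5
  γ[w; MAX(f)→b]((γ[x; MAX(f)→h](ρ[x/v](S)) ⋈[h=f] S)) → 2

== RESULT ==
w | b
q | 8
r | 2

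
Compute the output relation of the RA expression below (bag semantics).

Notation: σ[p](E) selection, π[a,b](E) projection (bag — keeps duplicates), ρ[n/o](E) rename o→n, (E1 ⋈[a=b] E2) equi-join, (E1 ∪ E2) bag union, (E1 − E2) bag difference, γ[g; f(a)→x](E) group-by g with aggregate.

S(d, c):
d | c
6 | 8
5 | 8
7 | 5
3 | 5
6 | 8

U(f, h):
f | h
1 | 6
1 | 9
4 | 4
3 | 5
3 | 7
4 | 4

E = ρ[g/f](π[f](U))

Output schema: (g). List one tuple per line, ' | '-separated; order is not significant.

Per-node cardinality:
  U → 6
  π[f](U) → 6
  ρ[g/f](π[f](U)) → 6

== RESULT ==
g
1
1
3
3
4
4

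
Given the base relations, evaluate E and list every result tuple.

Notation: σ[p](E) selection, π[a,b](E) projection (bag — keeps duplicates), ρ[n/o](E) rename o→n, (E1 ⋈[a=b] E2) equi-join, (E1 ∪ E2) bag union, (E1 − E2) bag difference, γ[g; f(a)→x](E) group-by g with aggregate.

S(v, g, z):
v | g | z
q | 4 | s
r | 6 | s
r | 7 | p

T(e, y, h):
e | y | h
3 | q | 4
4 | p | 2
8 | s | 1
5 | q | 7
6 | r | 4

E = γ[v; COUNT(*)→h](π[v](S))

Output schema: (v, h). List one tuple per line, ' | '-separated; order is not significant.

Subexpression sizes:
  S → 3
  π[v](S) → 3
  γ[v; COUNT(*)→h](π[v](S)) → 2

== RESULT ==
v | h
q | 1
r | 2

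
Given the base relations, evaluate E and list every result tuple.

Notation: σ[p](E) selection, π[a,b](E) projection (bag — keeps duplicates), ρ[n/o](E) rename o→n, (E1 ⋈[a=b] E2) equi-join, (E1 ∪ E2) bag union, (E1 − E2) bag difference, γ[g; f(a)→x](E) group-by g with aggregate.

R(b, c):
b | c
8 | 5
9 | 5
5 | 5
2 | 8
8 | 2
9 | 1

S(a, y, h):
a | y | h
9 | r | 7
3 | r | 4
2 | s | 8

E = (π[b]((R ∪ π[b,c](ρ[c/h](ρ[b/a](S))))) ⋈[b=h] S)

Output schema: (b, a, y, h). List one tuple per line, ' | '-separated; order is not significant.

Per-node cardinality:
  R → 6
  S → 3
  ρ[b/a](S) → 3
  ρ[c/h](ρ[b/a](S)) → 3
  π[b,c](ρ[c/h](ρ[b/a](S))) → 3
  (R ∪ π[b,c](ρ[c/h](ρ[b/a](S)))) → 9
  π[b]((R ∪ π[b,c](ρ[c/h](ρ[b/a](S))))) → 9
  S → 3
  (π[b]((R ∪ π[b,c](ρ[c/h](ρ[b/a](S))))) ⋈[b=h] S) → 2

== RESULT ==
b | a | y | h
8 | 2 | s | 8
8 | 2 | s | 8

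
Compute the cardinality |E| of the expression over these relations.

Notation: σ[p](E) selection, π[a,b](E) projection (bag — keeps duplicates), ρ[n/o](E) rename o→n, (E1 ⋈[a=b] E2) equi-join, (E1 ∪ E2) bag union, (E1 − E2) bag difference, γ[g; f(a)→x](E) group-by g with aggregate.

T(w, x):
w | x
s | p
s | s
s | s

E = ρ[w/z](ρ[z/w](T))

Subexpression sizes:
  T → 3
  ρ[z/w](T) → 3
  ρ[w/z](ρ[z/w](T)) → 3

|E| = 3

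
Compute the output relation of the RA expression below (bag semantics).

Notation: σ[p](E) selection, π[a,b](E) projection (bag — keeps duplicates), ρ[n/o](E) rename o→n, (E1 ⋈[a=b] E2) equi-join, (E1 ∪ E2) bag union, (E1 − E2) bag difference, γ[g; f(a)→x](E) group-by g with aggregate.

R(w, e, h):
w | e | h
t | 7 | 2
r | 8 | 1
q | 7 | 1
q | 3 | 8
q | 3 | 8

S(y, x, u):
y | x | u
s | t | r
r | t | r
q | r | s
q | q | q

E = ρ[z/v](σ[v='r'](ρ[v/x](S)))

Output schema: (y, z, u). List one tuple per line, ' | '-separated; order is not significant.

Row counts bottom-up:
  S → 4
  ρ[v/x](S) → 4
  σ[v='r'](ρ[v/x](S)) → 1
  ρ[z/v](σ[v='r'](ρ[v/x](S))) → 1

== RESULT ==
y | z | u
q | r | s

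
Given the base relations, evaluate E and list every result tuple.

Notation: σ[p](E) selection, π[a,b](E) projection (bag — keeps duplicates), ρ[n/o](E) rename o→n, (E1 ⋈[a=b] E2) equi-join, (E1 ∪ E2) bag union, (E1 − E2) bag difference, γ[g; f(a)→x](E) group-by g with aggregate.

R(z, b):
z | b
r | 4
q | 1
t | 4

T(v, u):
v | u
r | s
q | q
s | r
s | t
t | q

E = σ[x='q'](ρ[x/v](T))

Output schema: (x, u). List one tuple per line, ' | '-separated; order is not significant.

Row counts bottom-up:
  T → 5
  ρ[x/v](T) → 5
  σ[x='q'](ρ[x/v](T)) → 1

== RESULT ==
x | u
q | q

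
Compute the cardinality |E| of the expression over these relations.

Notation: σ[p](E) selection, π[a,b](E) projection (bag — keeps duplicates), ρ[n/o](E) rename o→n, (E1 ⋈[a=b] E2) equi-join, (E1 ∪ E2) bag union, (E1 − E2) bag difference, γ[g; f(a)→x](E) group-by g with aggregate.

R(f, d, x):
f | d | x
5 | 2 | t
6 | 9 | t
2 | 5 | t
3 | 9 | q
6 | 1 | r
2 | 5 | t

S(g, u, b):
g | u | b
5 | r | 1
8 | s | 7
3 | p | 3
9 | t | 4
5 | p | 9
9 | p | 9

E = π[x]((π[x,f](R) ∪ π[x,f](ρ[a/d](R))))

Stepwise |·|:
  R → 6
  π[x,f](R) → 6
  R → 6
  ρ[a/d](R) → 6
  π[x,f](ρ[a/d](R)) → 6
  (π[x,f](R) ∪ π[x,f](ρ[a/d](R))) → 12
  π[x]((π[x,f](R) ∪ π[x,f](ρ[a/d](R)))) → 12

|E| = 12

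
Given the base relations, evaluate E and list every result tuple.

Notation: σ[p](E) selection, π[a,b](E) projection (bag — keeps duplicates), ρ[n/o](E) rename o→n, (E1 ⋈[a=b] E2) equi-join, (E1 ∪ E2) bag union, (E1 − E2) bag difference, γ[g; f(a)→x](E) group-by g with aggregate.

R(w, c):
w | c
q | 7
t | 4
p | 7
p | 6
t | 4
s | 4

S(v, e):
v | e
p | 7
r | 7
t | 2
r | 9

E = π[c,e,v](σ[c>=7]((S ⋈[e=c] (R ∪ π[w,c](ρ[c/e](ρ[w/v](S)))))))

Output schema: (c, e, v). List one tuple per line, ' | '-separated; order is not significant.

Row counts bottom-up:
  S → 4
  R → 6
  S → 4
  ρ[w/v](S) → 4
  ρ[c/e](ρ[w/v](S)) → 4
  π[w,c](ρ[c/e](ρ[w/v](S))) → 4
  (R ∪ π[w,c](ρ[c/e](ρ[w/v](S)))) → 10
  (S ⋈[e=c] (R ∪ π[w,c](ρ[c/e](ρ[w/v](S))))) → 10
  σ[c>=7]((S ⋈[e=c] (R ∪ π[w,c](ρ[c/e](ρ[w/v](S)))))) → 9
  π[c,e,v](σ[c>=7]((S ⋈[e=c] (R ∪ π[w,c](ρ[c/e](ρ[w/v](S))))))) → 9

== RESULT ==
c | e | v
7 | 7 | p
7 | 7 | p
7 | 7 | p
7 | 7 | p
7 | 7 | r
7 | 7 | r
7 | 7 | r
7 | 7 | r
9 | 9 | r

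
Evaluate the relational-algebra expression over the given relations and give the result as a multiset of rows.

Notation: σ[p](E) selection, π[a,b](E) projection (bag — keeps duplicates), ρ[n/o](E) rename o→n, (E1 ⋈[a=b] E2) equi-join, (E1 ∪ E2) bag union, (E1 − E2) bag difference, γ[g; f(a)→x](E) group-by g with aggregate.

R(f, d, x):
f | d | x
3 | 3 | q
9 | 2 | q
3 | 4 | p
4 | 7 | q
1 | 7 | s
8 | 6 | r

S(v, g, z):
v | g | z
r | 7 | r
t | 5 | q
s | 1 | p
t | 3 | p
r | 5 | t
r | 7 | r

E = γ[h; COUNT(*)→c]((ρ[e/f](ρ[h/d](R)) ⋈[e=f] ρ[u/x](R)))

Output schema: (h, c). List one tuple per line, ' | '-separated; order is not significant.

Per-node cardinality:
  R → 6
  ρ[h/d](R) → 6
  ρ[e/f](ρ[h/d](R)) → 6
  R → 6
  ρ[u/x](R) → 6
  (ρ[e/f](ρ[h/d](R)) ⋈[e=f] ρ[u/x](R)) → 8
  γ[h; COUNT(*)→c]((ρ[e/f](ρ[h/d](R)) ⋈[e=f] ρ[u/x](R))) → 5

== RESULT ==
h | c
2 | 1
3 | 2
4 | 2
6 | 1
7 | 2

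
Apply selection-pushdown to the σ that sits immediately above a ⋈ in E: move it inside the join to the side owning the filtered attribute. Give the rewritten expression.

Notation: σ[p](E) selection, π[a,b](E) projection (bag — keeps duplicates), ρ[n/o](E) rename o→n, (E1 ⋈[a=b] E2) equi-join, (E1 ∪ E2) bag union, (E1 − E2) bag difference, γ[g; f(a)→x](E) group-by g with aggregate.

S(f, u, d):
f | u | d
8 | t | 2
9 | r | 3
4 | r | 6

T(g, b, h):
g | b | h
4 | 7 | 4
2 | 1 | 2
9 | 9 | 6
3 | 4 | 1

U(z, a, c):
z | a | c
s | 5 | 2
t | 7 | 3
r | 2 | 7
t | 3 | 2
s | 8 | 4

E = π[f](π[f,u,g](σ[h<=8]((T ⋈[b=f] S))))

σ filters on h, owned by the left side.
E' = π[f](π[f,u,g]((σ[h<=8](T) ⋈[b=f] S)))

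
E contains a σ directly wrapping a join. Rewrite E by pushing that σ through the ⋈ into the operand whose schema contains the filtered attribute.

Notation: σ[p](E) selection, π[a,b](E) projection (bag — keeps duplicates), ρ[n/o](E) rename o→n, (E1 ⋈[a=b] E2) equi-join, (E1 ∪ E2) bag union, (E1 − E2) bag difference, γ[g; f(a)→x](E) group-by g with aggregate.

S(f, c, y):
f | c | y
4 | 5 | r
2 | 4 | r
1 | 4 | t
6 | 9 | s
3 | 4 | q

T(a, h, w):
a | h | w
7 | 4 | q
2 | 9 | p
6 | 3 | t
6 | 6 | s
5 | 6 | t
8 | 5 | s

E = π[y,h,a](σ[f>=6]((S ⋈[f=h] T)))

σ filters on f, owned by the left side.
E' = π[y,h,a]((σ[f>=6](S) ⋈[f=h] T))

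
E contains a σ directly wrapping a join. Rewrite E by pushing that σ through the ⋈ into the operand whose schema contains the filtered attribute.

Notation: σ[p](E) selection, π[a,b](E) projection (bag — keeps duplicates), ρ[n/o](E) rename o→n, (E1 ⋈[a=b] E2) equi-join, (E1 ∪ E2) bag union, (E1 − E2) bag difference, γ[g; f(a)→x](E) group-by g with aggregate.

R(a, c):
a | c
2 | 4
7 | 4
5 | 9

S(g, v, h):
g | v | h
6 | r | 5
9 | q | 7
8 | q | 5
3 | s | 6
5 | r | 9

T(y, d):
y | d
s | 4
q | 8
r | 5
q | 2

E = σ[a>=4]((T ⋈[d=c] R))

σ filters on a, owned by the right side.
E' = (T ⋈[d=c] σ[a>=4](R))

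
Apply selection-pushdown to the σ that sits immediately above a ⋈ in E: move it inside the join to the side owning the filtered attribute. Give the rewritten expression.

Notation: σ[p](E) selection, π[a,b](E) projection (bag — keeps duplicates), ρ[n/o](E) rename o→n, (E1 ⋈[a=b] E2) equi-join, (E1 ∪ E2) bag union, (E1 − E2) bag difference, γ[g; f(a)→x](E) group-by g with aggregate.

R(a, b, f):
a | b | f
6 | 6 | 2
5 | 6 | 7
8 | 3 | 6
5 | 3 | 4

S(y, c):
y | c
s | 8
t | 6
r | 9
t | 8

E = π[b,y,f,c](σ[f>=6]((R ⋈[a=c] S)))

σ filters on f, owned by the left side.
E' = π[b,y,f,c]((σ[f>=6](R) ⋈[a=c] S))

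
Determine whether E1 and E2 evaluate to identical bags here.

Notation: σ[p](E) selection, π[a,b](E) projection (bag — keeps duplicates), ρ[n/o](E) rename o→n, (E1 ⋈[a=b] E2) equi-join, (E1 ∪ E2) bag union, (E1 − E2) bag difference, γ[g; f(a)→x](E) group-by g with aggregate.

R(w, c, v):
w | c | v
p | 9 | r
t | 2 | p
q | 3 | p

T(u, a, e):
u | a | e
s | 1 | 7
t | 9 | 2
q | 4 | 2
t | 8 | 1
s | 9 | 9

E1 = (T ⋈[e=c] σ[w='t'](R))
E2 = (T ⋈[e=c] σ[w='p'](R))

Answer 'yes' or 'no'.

E1 row counts bottom-up:
  T → 5
  R → 3
  σ[w='t'](R) → 1
  (T ⋈[e=c] σ[w='t'](R)) → 2
E2 row counts bottom-up:
  T → 5
  R → 3
  σ[w='p'](R) → 1
  (T ⋈[e=c] σ[w='p'](R)) → 1

E1 result:
u | a | e | w | c | v
q | 4 | 2 | t | 2 | p
t | 9 | 2 | t | 2 | p
E2 result:
u | a | e | w | c | v
s | 9 | 9 | p | 9 | r
Witness: ('s', 9, 9, 'p', 9, 'r') appears 0× in E1 but 1× in E2.

no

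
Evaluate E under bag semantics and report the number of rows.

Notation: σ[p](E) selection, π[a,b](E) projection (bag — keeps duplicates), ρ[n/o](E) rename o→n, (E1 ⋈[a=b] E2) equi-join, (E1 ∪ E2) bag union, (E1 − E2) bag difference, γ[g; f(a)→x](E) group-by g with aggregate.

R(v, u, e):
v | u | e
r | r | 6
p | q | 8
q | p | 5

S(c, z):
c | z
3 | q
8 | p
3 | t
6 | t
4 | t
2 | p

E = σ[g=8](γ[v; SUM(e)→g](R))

Row counts bottom-up:
  R → 3
  γ[v; SUM(e)→g](R) → 3
  σ[g=8](γ[v; SUM(e)→g](R)) → 1

|E| = 1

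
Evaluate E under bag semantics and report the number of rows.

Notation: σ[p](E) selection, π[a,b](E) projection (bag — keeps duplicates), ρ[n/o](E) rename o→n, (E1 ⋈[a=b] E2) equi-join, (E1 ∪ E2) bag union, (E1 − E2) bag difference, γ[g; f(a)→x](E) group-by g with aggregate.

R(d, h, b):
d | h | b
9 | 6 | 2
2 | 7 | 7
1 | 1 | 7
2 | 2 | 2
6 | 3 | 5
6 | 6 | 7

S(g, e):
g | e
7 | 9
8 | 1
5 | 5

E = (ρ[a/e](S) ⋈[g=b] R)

Stepwise |·|:
  S → 3
  ρ[a/e](S) → 3
  R → 6
  (ρ[a/e](S) ⋈[g=b] R) → 4

|E| = 4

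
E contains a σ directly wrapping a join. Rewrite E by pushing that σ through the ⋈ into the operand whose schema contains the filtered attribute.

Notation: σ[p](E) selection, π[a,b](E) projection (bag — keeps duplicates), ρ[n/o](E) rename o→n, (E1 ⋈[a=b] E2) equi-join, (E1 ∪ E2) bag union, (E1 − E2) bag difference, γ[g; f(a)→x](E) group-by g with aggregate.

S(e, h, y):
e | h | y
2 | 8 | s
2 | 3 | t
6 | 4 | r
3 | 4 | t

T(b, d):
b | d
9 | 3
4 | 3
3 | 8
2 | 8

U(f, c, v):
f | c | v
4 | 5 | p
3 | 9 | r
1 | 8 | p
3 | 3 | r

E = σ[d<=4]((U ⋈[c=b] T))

σ filters on d, owned by the right side.
E' = (U ⋈[c=b] σ[d<=4](T))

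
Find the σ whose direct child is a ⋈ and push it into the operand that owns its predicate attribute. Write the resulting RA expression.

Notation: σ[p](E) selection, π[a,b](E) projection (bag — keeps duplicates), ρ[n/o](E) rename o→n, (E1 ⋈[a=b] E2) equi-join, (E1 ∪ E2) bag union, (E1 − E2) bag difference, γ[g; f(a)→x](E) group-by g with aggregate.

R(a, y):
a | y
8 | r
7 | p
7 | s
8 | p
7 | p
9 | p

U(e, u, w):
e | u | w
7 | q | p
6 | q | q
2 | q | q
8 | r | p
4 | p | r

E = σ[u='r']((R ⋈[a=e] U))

σ filters on u, owned by the right side.
E' = (R ⋈[a=e] σ[u='r'](U))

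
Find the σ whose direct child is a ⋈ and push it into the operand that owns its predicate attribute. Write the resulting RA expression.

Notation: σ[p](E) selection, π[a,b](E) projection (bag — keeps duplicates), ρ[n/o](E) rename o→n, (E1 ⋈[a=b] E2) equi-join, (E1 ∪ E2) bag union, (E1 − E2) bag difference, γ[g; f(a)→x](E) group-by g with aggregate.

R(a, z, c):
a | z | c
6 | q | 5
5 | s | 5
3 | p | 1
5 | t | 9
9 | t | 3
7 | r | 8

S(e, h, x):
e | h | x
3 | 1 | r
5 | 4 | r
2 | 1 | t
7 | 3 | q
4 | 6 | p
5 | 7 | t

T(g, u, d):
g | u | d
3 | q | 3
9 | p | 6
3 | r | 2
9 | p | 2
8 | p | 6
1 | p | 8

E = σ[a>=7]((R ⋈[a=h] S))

σ filters on a, owned by the left side.
E' = (σ[a>=7](R) ⋈[a=h] S)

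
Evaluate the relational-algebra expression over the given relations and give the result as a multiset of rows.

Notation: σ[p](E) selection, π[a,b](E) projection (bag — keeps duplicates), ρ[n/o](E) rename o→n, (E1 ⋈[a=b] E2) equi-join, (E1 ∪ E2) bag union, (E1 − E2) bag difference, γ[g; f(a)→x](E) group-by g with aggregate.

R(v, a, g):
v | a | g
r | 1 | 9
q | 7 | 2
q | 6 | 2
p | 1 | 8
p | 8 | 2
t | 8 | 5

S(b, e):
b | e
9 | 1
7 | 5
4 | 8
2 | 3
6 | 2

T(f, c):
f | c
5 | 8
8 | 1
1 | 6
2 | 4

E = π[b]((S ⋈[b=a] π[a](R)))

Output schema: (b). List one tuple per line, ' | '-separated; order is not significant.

Per-node cardinality:
  S → 5
  R → 6
  π[a](R) → 6
  (S ⋈[b=a] π[a](R)) → 2
  π[b]((S ⋈[b=a] π[a](R))) → 2

== RESULT ==
b
6
7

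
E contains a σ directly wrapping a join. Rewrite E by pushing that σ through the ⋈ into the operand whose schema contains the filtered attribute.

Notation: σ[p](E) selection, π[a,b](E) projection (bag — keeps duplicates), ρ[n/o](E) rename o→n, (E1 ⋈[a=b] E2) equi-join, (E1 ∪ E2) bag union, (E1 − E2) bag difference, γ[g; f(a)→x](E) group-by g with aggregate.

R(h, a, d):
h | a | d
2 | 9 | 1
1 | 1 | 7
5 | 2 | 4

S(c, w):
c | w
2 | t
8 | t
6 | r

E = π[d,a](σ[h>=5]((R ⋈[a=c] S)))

σ filters on h, owned by the left side.
E' = π[d,a]((σ[h>=5](R) ⋈[a=c] S))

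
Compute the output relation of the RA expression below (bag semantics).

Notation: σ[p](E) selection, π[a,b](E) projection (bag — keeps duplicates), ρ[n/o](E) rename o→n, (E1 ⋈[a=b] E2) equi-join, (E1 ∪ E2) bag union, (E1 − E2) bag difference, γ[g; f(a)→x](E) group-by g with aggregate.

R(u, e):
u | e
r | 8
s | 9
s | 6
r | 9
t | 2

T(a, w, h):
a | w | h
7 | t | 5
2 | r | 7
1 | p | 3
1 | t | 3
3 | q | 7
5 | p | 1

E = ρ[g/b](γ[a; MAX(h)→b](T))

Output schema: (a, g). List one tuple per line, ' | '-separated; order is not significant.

Per-node cardinality:
  T → 6
  γ[a; MAX(h)→b](T) → 5
  ρ[g/b](γ[a; MAX(h)→b](T)) → 5

== RESULT ==
a | g
1 | 3
2 | 7
3 | 7
5 | 1
7 | 5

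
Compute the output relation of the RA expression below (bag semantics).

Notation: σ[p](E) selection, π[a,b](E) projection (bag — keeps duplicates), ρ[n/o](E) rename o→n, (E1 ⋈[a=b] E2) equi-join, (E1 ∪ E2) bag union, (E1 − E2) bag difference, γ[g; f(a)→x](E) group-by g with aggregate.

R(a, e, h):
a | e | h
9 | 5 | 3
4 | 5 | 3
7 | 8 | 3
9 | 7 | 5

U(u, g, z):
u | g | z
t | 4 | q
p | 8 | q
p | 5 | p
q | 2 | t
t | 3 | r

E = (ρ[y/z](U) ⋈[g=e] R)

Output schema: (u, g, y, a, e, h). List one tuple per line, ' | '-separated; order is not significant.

Stepwise |·|:
  U → 5
  ρ[y/z](U) → 5
  R → 4
  (ρ[y/z](U) ⋈[g=e] R) → 3

== RESULT ==
u | g | y | a | e | h
p | 5 | p | 4 | 5 | 3
p | 5 | p | 9 | 5 | 3
p | 8 | q | 7 | 8 | 3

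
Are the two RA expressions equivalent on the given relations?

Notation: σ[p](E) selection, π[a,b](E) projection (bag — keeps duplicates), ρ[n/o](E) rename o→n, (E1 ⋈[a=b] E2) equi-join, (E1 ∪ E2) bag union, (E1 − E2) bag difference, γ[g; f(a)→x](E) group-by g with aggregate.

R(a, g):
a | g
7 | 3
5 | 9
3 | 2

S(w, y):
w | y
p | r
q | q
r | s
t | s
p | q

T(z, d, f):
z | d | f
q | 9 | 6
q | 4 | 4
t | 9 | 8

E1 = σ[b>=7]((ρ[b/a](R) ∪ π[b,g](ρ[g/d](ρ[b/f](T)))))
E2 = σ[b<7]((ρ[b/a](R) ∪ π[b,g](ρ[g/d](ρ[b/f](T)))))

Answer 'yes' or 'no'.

E1 per-node cardinality:
  R → 3
  ρ[b/a](R) → 3
  T → 3
  ρ[b/f](T) → 3
  ρ[g/d](ρ[b/f](T)) → 3
  π[b,g](ρ[g/d](ρ[b/f](T))) → 3
  (ρ[b/a](R) ∪ π[b,g](ρ[g/d](ρ[b/f](T)))) → 6
  σ[b>=7]((ρ[b/a](R) ∪ π[b,g](ρ[g/d](ρ[b/f](T))))) → 2
E2 per-node cardinality:
  R → 3
  ρ[b/a](R) → 3
  T → 3
  ρ[b/f](T) → 3
  ρ[g/d](ρ[b/f](T)) → 3
  π[b,g](ρ[g/d](ρ[b/f](T))) → 3
  (ρ[b/a](R) ∪ π[b,g](ρ[g/d](ρ[b/f](T)))) → 6
  σ[b<7]((ρ[b/a](R) ∪ π[b,g](ρ[g/d](ρ[b/f](T))))) → 4

E1 result:
b | g
7 | 3
8 | 9
E2 result:
b | g
3 | 2
4 | 4
5 | 9
6 | 9
Witness: (4, 4) appears 0× in E1 but 1× in E2.

no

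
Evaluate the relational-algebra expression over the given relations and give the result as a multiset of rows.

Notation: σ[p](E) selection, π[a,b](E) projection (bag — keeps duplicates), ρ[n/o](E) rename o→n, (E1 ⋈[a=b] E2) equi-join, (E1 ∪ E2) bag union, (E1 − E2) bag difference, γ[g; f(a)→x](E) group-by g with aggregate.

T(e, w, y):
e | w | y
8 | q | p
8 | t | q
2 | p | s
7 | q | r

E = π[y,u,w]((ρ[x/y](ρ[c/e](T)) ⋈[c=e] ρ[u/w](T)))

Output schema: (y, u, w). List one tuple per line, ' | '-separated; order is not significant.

Per-node cardinality:
  T → 4
  ρ[c/e](T) → 4
  ρ[x/y](ρ[c/e](T)) → 4
  T → 4
  ρ[u/w](T) → 4
  (ρ[x/y](ρ[c/e](T)) ⋈[c=e] ρ[u/w](T)) → 6
  π[y,u,w]((ρ[x/y](ρ[c/e](T)) ⋈[c=e] ρ[u/w](T))) → 6

== RESULT ==
y | u | w
p | q | q
p | q | t
q | t | q
q | t | t
r | q | q
s | p | p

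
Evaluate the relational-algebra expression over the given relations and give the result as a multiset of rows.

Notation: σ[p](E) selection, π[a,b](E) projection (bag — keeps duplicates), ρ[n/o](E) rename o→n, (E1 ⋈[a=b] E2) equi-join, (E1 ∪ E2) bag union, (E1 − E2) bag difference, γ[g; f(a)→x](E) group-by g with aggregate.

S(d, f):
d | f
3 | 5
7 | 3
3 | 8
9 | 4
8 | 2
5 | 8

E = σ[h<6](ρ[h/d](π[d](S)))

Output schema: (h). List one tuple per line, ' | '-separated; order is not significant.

Subexpression sizes:
  S → 6
  π[d](S) → 6
  ρ[h/d](π[d](S)) → 6
  σ[h<6](ρ[h/d](π[d](S))) → 3

== RESULT ==
h
3
3
5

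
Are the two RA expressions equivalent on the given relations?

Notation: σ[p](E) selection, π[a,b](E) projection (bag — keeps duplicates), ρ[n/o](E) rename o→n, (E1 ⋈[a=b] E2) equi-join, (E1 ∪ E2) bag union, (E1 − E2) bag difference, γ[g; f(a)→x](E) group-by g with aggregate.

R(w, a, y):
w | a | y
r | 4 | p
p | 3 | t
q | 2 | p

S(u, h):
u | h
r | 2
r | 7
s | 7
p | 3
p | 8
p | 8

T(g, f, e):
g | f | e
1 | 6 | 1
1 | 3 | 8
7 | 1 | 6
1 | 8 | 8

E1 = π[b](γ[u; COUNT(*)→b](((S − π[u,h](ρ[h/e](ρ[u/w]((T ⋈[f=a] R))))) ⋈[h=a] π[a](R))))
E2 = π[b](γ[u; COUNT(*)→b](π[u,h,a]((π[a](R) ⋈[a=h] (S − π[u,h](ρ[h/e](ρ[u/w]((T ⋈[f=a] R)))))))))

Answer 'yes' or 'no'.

E1 stepwise |·|:
  S → 6
  T → 4
  R → 3
  (T ⋈[f=a] R) → 1
  ρ[u/w]((T ⋈[f=a] R)) → 1
  ρ[h/e](ρ[u/w]((T ⋈[f=a] R))) → 1
  π[u,h](ρ[h/e](ρ[u/w]((T ⋈[f=a] R)))) → 1
  (S − π[u,h](ρ[h/e](ρ[u/w]((T ⋈[f=a] R))))) → 5
  R → 3
  π[a](R) → 3
  ((S − π[u,h](ρ[h/e](ρ[u/w]((T ⋈[f=a] R))))) ⋈[h=a] π[a](R)) → 2
  γ[u; COUNT(*)→b](((S − π[u,h](ρ[h/e](ρ[u/w]((T ⋈[f=a] R))))) ⋈[h=a] π[a](R))) → 2
  π[b](γ[u; COUNT(*)→b](((S − π[u,h](ρ[h/e](ρ[u/w]((T ⋈[f=a] R))))) ⋈[h=a] π[a](R)))) → 2
E2 stepwise |·|:
  R → 3
  π[a](R) → 3
  S → 6
  T → 4
  R → 3
  (T ⋈[f=a] R) → 1
  ρ[u/w]((T ⋈[f=a] R)) → 1
  ρ[h/e](ρ[u/w]((T ⋈[f=a] R))) → 1
  π[u,h](ρ[h/e](ρ[u/w]((T ⋈[f=a] R)))) → 1
  (S − π[u,h](ρ[h/e](ρ[u/w]((T ⋈[f=a] R))))) → 5
  (π[a](R) ⋈[a=h] (S − π[u,h](ρ[h/e](ρ[u/w]((T ⋈[f=a] R)))))) → 2
  π[u,h,a]((π[a](R) ⋈[a=h] (S − π[u,h](ρ[h/e](ρ[u/w]((T ⋈[f=a] R))))))) → 2
  γ[u; COUNT(*)→b](π[u,h,a]((π[a](R) ⋈[a=h] (S − π[u,h](ρ[h/e](ρ[u/w]((T ⋈[f=a] R)))))))) → 2
  π[b](γ[u; COUNT(*)→b](π[u,h,a]((π[a](R) ⋈[a=h] (S − π[u,h](ρ[h/e](ρ[u/w]((T ⋈[f=a] R))))))))) → 2

E1 and E2 produce the same multiset:
b
1
1

yes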